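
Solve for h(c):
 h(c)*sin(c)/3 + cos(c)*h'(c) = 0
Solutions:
 h(c) = C1*cos(c)^(1/3)


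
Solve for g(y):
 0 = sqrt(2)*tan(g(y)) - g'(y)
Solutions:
 g(y) = pi - asin(C1*exp(sqrt(2)*y))
 g(y) = asin(C1*exp(sqrt(2)*y))


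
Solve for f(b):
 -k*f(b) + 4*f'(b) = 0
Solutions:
 f(b) = C1*exp(b*k/4)


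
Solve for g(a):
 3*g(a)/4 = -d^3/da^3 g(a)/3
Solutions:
 g(a) = C3*exp(-2^(1/3)*3^(2/3)*a/2) + (C1*sin(3*2^(1/3)*3^(1/6)*a/4) + C2*cos(3*2^(1/3)*3^(1/6)*a/4))*exp(2^(1/3)*3^(2/3)*a/4)


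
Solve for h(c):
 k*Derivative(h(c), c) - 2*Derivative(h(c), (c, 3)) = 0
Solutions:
 h(c) = C1 + C2*exp(-sqrt(2)*c*sqrt(k)/2) + C3*exp(sqrt(2)*c*sqrt(k)/2)


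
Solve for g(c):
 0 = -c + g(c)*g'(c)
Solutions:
 g(c) = -sqrt(C1 + c^2)
 g(c) = sqrt(C1 + c^2)


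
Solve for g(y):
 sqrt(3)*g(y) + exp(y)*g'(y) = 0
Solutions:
 g(y) = C1*exp(sqrt(3)*exp(-y))


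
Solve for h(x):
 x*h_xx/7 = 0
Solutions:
 h(x) = C1 + C2*x


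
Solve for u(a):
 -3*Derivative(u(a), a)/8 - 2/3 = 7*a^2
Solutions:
 u(a) = C1 - 56*a^3/9 - 16*a/9


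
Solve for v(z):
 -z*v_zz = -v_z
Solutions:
 v(z) = C1 + C2*z^2


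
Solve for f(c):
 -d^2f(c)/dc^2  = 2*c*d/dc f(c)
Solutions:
 f(c) = C1 + C2*erf(c)


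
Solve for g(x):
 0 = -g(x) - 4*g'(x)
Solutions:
 g(x) = C1*exp(-x/4)


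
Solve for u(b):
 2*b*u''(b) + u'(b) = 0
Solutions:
 u(b) = C1 + C2*sqrt(b)


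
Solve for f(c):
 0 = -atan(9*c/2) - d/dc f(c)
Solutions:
 f(c) = C1 - c*atan(9*c/2) + log(81*c^2 + 4)/9


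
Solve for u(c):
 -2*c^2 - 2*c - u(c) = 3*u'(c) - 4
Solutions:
 u(c) = C1*exp(-c/3) - 2*c^2 + 10*c - 26


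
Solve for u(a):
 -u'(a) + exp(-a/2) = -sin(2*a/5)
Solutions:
 u(a) = C1 - 5*cos(2*a/5)/2 - 2*exp(-a/2)


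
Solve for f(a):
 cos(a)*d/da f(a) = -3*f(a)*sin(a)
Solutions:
 f(a) = C1*cos(a)^3


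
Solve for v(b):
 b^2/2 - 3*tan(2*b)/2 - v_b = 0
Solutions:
 v(b) = C1 + b^3/6 + 3*log(cos(2*b))/4


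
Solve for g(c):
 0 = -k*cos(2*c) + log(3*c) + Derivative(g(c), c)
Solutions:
 g(c) = C1 - c*log(c) - c*log(3) + c + k*sin(2*c)/2


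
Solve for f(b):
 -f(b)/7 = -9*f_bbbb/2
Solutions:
 f(b) = C1*exp(-2^(1/4)*sqrt(3)*7^(3/4)*b/21) + C2*exp(2^(1/4)*sqrt(3)*7^(3/4)*b/21) + C3*sin(2^(1/4)*sqrt(3)*7^(3/4)*b/21) + C4*cos(2^(1/4)*sqrt(3)*7^(3/4)*b/21)


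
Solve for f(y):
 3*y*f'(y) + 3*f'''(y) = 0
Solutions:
 f(y) = C1 + Integral(C2*airyai(-y) + C3*airybi(-y), y)


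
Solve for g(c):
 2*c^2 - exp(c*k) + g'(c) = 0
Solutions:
 g(c) = C1 - 2*c^3/3 + exp(c*k)/k


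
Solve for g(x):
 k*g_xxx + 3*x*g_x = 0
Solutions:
 g(x) = C1 + Integral(C2*airyai(3^(1/3)*x*(-1/k)^(1/3)) + C3*airybi(3^(1/3)*x*(-1/k)^(1/3)), x)


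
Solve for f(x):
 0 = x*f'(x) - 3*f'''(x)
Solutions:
 f(x) = C1 + Integral(C2*airyai(3^(2/3)*x/3) + C3*airybi(3^(2/3)*x/3), x)


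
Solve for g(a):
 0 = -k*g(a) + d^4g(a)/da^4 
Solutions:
 g(a) = C1*exp(-a*k^(1/4)) + C2*exp(a*k^(1/4)) + C3*exp(-I*a*k^(1/4)) + C4*exp(I*a*k^(1/4))


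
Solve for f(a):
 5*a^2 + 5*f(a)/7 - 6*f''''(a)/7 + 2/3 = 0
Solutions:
 f(a) = C1*exp(-5^(1/4)*6^(3/4)*a/6) + C2*exp(5^(1/4)*6^(3/4)*a/6) + C3*sin(5^(1/4)*6^(3/4)*a/6) + C4*cos(5^(1/4)*6^(3/4)*a/6) - 7*a^2 - 14/15


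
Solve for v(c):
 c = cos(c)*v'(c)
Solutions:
 v(c) = C1 + Integral(c/cos(c), c)


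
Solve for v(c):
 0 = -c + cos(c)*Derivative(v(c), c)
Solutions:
 v(c) = C1 + Integral(c/cos(c), c)


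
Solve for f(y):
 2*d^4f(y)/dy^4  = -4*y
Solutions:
 f(y) = C1 + C2*y + C3*y^2 + C4*y^3 - y^5/60


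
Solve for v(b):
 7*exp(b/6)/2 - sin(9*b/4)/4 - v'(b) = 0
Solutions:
 v(b) = C1 + 21*exp(b/6) + cos(9*b/4)/9


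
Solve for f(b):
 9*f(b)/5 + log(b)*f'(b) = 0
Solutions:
 f(b) = C1*exp(-9*li(b)/5)


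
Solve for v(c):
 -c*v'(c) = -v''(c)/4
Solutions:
 v(c) = C1 + C2*erfi(sqrt(2)*c)


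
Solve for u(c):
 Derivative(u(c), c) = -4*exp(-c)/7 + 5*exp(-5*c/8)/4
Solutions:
 u(c) = C1 + 4*exp(-c)/7 - 2*exp(-5*c/8)


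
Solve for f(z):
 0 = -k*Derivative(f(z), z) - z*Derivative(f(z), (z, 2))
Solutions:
 f(z) = C1 + z^(1 - re(k))*(C2*sin(log(z)*Abs(im(k))) + C3*cos(log(z)*im(k)))


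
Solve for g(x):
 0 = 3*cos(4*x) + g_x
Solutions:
 g(x) = C1 - 3*sin(4*x)/4


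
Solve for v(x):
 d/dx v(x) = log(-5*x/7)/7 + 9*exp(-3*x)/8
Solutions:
 v(x) = C1 + x*log(-x)/7 + x*(-log(7) - 1 + log(5))/7 - 3*exp(-3*x)/8


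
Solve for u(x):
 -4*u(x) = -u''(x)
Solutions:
 u(x) = C1*exp(-2*x) + C2*exp(2*x)


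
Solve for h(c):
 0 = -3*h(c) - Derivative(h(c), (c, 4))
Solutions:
 h(c) = (C1*sin(sqrt(2)*3^(1/4)*c/2) + C2*cos(sqrt(2)*3^(1/4)*c/2))*exp(-sqrt(2)*3^(1/4)*c/2) + (C3*sin(sqrt(2)*3^(1/4)*c/2) + C4*cos(sqrt(2)*3^(1/4)*c/2))*exp(sqrt(2)*3^(1/4)*c/2)


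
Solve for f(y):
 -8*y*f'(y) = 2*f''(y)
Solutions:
 f(y) = C1 + C2*erf(sqrt(2)*y)


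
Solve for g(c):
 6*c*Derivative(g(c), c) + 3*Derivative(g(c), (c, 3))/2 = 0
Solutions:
 g(c) = C1 + Integral(C2*airyai(-2^(2/3)*c) + C3*airybi(-2^(2/3)*c), c)


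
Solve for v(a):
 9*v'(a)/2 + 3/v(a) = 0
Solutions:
 v(a) = -sqrt(C1 - 12*a)/3
 v(a) = sqrt(C1 - 12*a)/3


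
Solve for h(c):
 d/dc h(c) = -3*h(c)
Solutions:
 h(c) = C1*exp(-3*c)


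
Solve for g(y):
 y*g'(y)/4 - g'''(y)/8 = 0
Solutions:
 g(y) = C1 + Integral(C2*airyai(2^(1/3)*y) + C3*airybi(2^(1/3)*y), y)


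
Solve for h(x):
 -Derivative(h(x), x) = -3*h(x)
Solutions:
 h(x) = C1*exp(3*x)


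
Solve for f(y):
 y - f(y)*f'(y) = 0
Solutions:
 f(y) = -sqrt(C1 + y^2)
 f(y) = sqrt(C1 + y^2)


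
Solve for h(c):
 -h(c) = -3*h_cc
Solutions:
 h(c) = C1*exp(-sqrt(3)*c/3) + C2*exp(sqrt(3)*c/3)


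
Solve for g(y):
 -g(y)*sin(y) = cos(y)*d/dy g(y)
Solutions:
 g(y) = C1*cos(y)


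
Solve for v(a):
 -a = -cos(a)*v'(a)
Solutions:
 v(a) = C1 + Integral(a/cos(a), a)


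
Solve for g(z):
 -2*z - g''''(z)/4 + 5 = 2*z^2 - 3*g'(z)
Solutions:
 g(z) = C1 + C4*exp(12^(1/3)*z) + 2*z^3/9 + z^2/3 - 5*z/3 + (C2*sin(2^(2/3)*3^(5/6)*z/2) + C3*cos(2^(2/3)*3^(5/6)*z/2))*exp(-12^(1/3)*z/2)


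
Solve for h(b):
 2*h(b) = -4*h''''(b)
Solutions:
 h(b) = (C1*sin(2^(1/4)*b/2) + C2*cos(2^(1/4)*b/2))*exp(-2^(1/4)*b/2) + (C3*sin(2^(1/4)*b/2) + C4*cos(2^(1/4)*b/2))*exp(2^(1/4)*b/2)


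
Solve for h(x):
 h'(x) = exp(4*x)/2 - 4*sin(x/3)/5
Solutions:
 h(x) = C1 + exp(4*x)/8 + 12*cos(x/3)/5


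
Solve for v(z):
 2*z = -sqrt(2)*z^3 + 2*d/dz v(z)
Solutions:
 v(z) = C1 + sqrt(2)*z^4/8 + z^2/2


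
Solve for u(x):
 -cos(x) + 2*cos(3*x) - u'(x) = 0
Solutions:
 u(x) = C1 - sin(x) + 2*sin(3*x)/3


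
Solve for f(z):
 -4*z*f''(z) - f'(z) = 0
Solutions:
 f(z) = C1 + C2*z^(3/4)


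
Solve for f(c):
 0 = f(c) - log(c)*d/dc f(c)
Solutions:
 f(c) = C1*exp(li(c))


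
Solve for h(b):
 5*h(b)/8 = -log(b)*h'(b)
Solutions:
 h(b) = C1*exp(-5*li(b)/8)


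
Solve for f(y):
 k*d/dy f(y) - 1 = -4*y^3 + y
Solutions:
 f(y) = C1 - y^4/k + y^2/(2*k) + y/k


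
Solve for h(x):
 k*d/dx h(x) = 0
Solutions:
 h(x) = C1


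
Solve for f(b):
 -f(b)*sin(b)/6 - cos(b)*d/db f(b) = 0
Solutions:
 f(b) = C1*cos(b)^(1/6)


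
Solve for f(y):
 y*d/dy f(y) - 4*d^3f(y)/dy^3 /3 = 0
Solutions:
 f(y) = C1 + Integral(C2*airyai(6^(1/3)*y/2) + C3*airybi(6^(1/3)*y/2), y)


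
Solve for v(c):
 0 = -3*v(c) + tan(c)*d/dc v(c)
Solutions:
 v(c) = C1*sin(c)^3


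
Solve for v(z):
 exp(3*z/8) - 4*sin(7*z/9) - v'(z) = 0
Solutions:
 v(z) = C1 + 8*exp(3*z/8)/3 + 36*cos(7*z/9)/7


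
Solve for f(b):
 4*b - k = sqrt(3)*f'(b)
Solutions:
 f(b) = C1 + 2*sqrt(3)*b^2/3 - sqrt(3)*b*k/3


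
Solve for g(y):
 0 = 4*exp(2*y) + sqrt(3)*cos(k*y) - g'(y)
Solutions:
 g(y) = C1 + 2*exp(2*y) + sqrt(3)*sin(k*y)/k


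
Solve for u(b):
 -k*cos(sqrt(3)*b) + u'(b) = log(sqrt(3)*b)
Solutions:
 u(b) = C1 + b*log(b) - b + b*log(3)/2 + sqrt(3)*k*sin(sqrt(3)*b)/3


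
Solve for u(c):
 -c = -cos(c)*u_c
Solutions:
 u(c) = C1 + Integral(c/cos(c), c)


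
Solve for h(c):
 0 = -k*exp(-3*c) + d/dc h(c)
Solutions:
 h(c) = C1 - k*exp(-3*c)/3


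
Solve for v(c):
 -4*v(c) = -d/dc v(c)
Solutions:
 v(c) = C1*exp(4*c)


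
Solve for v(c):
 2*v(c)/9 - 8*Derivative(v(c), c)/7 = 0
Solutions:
 v(c) = C1*exp(7*c/36)


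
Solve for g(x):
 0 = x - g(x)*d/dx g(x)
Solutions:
 g(x) = -sqrt(C1 + x^2)
 g(x) = sqrt(C1 + x^2)


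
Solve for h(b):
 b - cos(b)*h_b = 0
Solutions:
 h(b) = C1 + Integral(b/cos(b), b)


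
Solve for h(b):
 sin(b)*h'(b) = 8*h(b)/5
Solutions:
 h(b) = C1*(cos(b) - 1)^(4/5)/(cos(b) + 1)^(4/5)


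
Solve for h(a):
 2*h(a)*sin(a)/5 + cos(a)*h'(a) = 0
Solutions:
 h(a) = C1*cos(a)^(2/5)


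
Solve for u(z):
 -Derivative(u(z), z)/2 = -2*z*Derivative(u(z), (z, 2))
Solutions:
 u(z) = C1 + C2*z^(5/4)


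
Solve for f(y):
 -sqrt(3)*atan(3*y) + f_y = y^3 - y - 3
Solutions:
 f(y) = C1 + y^4/4 - y^2/2 - 3*y + sqrt(3)*(y*atan(3*y) - log(9*y^2 + 1)/6)


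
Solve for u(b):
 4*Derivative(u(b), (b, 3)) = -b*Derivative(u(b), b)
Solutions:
 u(b) = C1 + Integral(C2*airyai(-2^(1/3)*b/2) + C3*airybi(-2^(1/3)*b/2), b)


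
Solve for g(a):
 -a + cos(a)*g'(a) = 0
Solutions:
 g(a) = C1 + Integral(a/cos(a), a)


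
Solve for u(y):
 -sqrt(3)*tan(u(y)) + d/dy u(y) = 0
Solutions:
 u(y) = pi - asin(C1*exp(sqrt(3)*y))
 u(y) = asin(C1*exp(sqrt(3)*y))


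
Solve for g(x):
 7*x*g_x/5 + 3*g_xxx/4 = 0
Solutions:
 g(x) = C1 + Integral(C2*airyai(-15^(2/3)*28^(1/3)*x/15) + C3*airybi(-15^(2/3)*28^(1/3)*x/15), x)


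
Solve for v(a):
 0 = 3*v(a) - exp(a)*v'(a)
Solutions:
 v(a) = C1*exp(-3*exp(-a))


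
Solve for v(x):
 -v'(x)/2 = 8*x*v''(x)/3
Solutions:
 v(x) = C1 + C2*x^(13/16)


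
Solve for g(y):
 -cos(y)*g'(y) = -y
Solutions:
 g(y) = C1 + Integral(y/cos(y), y)


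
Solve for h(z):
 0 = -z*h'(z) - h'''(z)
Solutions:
 h(z) = C1 + Integral(C2*airyai(-z) + C3*airybi(-z), z)


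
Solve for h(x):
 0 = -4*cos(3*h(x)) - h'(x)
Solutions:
 h(x) = -asin((C1 + exp(24*x))/(C1 - exp(24*x)))/3 + pi/3
 h(x) = asin((C1 + exp(24*x))/(C1 - exp(24*x)))/3


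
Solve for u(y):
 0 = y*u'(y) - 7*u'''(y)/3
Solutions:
 u(y) = C1 + Integral(C2*airyai(3^(1/3)*7^(2/3)*y/7) + C3*airybi(3^(1/3)*7^(2/3)*y/7), y)


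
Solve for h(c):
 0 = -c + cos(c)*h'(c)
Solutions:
 h(c) = C1 + Integral(c/cos(c), c)


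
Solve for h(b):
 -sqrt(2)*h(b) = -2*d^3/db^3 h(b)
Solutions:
 h(b) = C3*exp(2^(5/6)*b/2) + (C1*sin(2^(5/6)*sqrt(3)*b/4) + C2*cos(2^(5/6)*sqrt(3)*b/4))*exp(-2^(5/6)*b/4)


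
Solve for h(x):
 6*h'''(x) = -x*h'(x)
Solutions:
 h(x) = C1 + Integral(C2*airyai(-6^(2/3)*x/6) + C3*airybi(-6^(2/3)*x/6), x)


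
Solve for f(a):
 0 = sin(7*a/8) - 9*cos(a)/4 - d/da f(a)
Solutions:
 f(a) = C1 - 9*sin(a)/4 - 8*cos(7*a/8)/7


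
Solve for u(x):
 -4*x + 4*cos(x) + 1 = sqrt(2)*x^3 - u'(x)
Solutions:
 u(x) = C1 + sqrt(2)*x^4/4 + 2*x^2 - x - 4*sin(x)


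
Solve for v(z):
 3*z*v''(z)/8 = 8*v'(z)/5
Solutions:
 v(z) = C1 + C2*z^(79/15)


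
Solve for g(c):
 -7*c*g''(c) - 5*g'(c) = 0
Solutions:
 g(c) = C1 + C2*c^(2/7)


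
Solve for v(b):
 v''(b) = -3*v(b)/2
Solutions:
 v(b) = C1*sin(sqrt(6)*b/2) + C2*cos(sqrt(6)*b/2)


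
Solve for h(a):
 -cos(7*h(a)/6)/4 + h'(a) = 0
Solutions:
 -a/4 - 3*log(sin(7*h(a)/6) - 1)/7 + 3*log(sin(7*h(a)/6) + 1)/7 = C1


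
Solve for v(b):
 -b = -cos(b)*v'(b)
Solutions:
 v(b) = C1 + Integral(b/cos(b), b)


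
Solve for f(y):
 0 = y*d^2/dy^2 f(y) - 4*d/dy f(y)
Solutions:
 f(y) = C1 + C2*y^5


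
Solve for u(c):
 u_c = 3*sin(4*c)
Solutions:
 u(c) = C1 - 3*cos(4*c)/4


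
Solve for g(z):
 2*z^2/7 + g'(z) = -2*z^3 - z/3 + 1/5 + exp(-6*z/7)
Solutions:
 g(z) = C1 - z^4/2 - 2*z^3/21 - z^2/6 + z/5 - 7*exp(-6*z/7)/6


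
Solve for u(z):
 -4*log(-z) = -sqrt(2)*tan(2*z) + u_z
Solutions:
 u(z) = C1 - 4*z*log(-z) + 4*z - sqrt(2)*log(cos(2*z))/2


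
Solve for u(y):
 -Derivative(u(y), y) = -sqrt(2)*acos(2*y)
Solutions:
 u(y) = C1 + sqrt(2)*(y*acos(2*y) - sqrt(1 - 4*y^2)/2)


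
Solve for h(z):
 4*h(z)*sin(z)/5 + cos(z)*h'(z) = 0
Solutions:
 h(z) = C1*cos(z)^(4/5)


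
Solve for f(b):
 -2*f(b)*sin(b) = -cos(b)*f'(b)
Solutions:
 f(b) = C1/cos(b)^2


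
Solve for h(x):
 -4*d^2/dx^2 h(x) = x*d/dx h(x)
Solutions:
 h(x) = C1 + C2*erf(sqrt(2)*x/4)


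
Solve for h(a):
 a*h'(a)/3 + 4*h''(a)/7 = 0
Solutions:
 h(a) = C1 + C2*erf(sqrt(42)*a/12)


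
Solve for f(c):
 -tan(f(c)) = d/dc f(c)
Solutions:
 f(c) = pi - asin(C1*exp(-c))
 f(c) = asin(C1*exp(-c))


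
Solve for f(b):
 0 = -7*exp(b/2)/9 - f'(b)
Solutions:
 f(b) = C1 - 14*exp(b/2)/9


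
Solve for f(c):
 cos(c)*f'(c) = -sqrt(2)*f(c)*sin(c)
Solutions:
 f(c) = C1*cos(c)^(sqrt(2))


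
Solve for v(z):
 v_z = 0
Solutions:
 v(z) = C1


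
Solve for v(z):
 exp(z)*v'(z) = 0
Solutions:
 v(z) = C1


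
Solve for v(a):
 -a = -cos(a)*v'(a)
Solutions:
 v(a) = C1 + Integral(a/cos(a), a)


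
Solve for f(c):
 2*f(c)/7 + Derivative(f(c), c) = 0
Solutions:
 f(c) = C1*exp(-2*c/7)


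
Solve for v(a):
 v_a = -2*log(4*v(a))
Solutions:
 Integral(1/(log(_y) + 2*log(2)), (_y, v(a)))/2 = C1 - a


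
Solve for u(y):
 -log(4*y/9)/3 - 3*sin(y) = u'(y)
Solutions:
 u(y) = C1 - y*log(y)/3 - 2*y*log(2)/3 + y/3 + 2*y*log(3)/3 + 3*cos(y)


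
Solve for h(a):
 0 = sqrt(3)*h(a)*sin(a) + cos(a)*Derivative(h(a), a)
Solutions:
 h(a) = C1*cos(a)^(sqrt(3))


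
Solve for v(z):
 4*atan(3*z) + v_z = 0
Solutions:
 v(z) = C1 - 4*z*atan(3*z) + 2*log(9*z^2 + 1)/3


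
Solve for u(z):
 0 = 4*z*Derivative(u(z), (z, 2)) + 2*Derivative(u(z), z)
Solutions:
 u(z) = C1 + C2*sqrt(z)


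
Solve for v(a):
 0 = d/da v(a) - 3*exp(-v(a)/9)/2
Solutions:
 v(a) = 9*log(C1 + a/6)


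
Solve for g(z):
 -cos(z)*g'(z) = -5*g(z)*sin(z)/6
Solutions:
 g(z) = C1/cos(z)^(5/6)


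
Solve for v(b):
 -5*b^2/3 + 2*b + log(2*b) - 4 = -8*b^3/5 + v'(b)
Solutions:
 v(b) = C1 + 2*b^4/5 - 5*b^3/9 + b^2 + b*log(b) - 5*b + b*log(2)


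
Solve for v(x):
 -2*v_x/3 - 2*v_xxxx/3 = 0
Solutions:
 v(x) = C1 + C4*exp(-x) + (C2*sin(sqrt(3)*x/2) + C3*cos(sqrt(3)*x/2))*exp(x/2)


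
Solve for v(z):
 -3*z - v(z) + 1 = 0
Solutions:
 v(z) = 1 - 3*z


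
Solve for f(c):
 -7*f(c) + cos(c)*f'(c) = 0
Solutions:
 f(c) = C1*sqrt(sin(c) + 1)*(sin(c)^3 + 3*sin(c)^2 + 3*sin(c) + 1)/(sqrt(sin(c) - 1)*(sin(c)^3 - 3*sin(c)^2 + 3*sin(c) - 1))


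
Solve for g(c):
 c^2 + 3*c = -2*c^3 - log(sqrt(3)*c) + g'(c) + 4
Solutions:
 g(c) = C1 + c^4/2 + c^3/3 + 3*c^2/2 + c*log(c) - 5*c + c*log(3)/2


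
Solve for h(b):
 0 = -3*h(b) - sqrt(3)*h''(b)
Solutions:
 h(b) = C1*sin(3^(1/4)*b) + C2*cos(3^(1/4)*b)


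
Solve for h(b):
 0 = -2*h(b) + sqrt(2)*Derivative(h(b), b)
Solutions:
 h(b) = C1*exp(sqrt(2)*b)


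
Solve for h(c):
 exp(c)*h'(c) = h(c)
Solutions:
 h(c) = C1*exp(-exp(-c))


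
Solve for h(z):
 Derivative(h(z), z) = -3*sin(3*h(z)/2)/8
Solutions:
 3*z/8 + log(cos(3*h(z)/2) - 1)/3 - log(cos(3*h(z)/2) + 1)/3 = C1


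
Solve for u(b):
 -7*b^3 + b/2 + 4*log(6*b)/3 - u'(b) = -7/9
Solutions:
 u(b) = C1 - 7*b^4/4 + b^2/4 + 4*b*log(b)/3 - 5*b/9 + 4*b*log(6)/3


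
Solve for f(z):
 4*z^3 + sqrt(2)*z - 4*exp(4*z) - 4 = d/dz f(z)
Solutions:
 f(z) = C1 + z^4 + sqrt(2)*z^2/2 - 4*z - exp(4*z)


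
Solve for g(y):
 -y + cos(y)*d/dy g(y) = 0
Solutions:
 g(y) = C1 + Integral(y/cos(y), y)


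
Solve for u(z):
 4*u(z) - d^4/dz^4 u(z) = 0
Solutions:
 u(z) = C1*exp(-sqrt(2)*z) + C2*exp(sqrt(2)*z) + C3*sin(sqrt(2)*z) + C4*cos(sqrt(2)*z)


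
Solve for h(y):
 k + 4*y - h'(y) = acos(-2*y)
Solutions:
 h(y) = C1 + k*y + 2*y^2 - y*acos(-2*y) - sqrt(1 - 4*y^2)/2


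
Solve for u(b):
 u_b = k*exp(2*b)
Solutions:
 u(b) = C1 + k*exp(2*b)/2


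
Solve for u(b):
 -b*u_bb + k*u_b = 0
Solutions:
 u(b) = C1 + b^(re(k) + 1)*(C2*sin(log(b)*Abs(im(k))) + C3*cos(log(b)*im(k)))


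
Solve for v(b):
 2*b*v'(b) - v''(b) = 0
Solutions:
 v(b) = C1 + C2*erfi(b)


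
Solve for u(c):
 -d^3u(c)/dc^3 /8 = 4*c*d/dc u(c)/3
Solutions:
 u(c) = C1 + Integral(C2*airyai(-2*6^(2/3)*c/3) + C3*airybi(-2*6^(2/3)*c/3), c)


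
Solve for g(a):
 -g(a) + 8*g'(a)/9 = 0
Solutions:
 g(a) = C1*exp(9*a/8)


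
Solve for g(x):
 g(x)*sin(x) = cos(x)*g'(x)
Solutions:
 g(x) = C1/cos(x)


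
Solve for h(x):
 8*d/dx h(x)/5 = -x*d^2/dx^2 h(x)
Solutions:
 h(x) = C1 + C2/x^(3/5)


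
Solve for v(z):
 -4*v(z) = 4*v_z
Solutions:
 v(z) = C1*exp(-z)


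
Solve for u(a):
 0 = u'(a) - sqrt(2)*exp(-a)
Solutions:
 u(a) = C1 - sqrt(2)*exp(-a)


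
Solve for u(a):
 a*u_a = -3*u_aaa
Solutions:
 u(a) = C1 + Integral(C2*airyai(-3^(2/3)*a/3) + C3*airybi(-3^(2/3)*a/3), a)


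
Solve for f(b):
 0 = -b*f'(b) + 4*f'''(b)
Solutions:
 f(b) = C1 + Integral(C2*airyai(2^(1/3)*b/2) + C3*airybi(2^(1/3)*b/2), b)


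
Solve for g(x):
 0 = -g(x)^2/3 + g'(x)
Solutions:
 g(x) = -3/(C1 + x)


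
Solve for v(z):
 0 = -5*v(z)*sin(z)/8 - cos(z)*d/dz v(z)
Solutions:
 v(z) = C1*cos(z)^(5/8)


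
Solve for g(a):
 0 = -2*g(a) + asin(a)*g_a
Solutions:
 g(a) = C1*exp(2*Integral(1/asin(a), a))


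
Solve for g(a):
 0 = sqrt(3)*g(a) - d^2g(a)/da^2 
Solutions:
 g(a) = C1*exp(-3^(1/4)*a) + C2*exp(3^(1/4)*a)


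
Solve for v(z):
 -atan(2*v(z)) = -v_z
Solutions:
 Integral(1/atan(2*_y), (_y, v(z))) = C1 + z


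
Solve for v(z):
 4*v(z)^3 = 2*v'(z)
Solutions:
 v(z) = -sqrt(2)*sqrt(-1/(C1 + 2*z))/2
 v(z) = sqrt(2)*sqrt(-1/(C1 + 2*z))/2


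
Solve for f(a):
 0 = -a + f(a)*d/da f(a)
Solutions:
 f(a) = -sqrt(C1 + a^2)
 f(a) = sqrt(C1 + a^2)


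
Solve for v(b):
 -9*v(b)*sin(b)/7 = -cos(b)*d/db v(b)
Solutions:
 v(b) = C1/cos(b)^(9/7)


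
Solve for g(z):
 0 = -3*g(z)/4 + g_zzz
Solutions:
 g(z) = C3*exp(6^(1/3)*z/2) + (C1*sin(2^(1/3)*3^(5/6)*z/4) + C2*cos(2^(1/3)*3^(5/6)*z/4))*exp(-6^(1/3)*z/4)


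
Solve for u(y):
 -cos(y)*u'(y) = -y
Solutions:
 u(y) = C1 + Integral(y/cos(y), y)


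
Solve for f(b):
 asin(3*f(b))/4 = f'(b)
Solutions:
 Integral(1/asin(3*_y), (_y, f(b))) = C1 + b/4


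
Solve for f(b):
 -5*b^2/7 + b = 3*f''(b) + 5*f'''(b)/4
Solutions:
 f(b) = C1 + C2*b + C3*exp(-12*b/5) - 5*b^4/252 + 67*b^3/756 - 335*b^2/3024


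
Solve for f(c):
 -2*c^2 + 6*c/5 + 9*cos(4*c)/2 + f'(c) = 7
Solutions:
 f(c) = C1 + 2*c^3/3 - 3*c^2/5 + 7*c - 9*sin(4*c)/8


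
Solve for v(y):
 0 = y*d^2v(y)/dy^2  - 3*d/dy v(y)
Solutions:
 v(y) = C1 + C2*y^4


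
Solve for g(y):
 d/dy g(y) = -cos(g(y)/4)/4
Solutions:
 y/4 - 2*log(sin(g(y)/4) - 1) + 2*log(sin(g(y)/4) + 1) = C1


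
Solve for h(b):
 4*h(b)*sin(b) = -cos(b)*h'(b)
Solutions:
 h(b) = C1*cos(b)^4


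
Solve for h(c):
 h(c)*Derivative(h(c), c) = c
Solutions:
 h(c) = -sqrt(C1 + c^2)
 h(c) = sqrt(C1 + c^2)


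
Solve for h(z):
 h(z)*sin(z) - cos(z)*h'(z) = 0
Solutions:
 h(z) = C1/cos(z)


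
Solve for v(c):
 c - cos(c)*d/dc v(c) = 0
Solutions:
 v(c) = C1 + Integral(c/cos(c), c)


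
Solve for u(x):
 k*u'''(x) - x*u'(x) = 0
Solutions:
 u(x) = C1 + Integral(C2*airyai(x*(1/k)^(1/3)) + C3*airybi(x*(1/k)^(1/3)), x)


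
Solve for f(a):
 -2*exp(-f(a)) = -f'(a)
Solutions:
 f(a) = log(C1 + 2*a)


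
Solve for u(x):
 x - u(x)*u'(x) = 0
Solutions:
 u(x) = -sqrt(C1 + x^2)
 u(x) = sqrt(C1 + x^2)


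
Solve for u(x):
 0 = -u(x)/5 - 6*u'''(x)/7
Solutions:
 u(x) = C3*exp(-30^(2/3)*7^(1/3)*x/30) + (C1*sin(10^(2/3)*3^(1/6)*7^(1/3)*x/20) + C2*cos(10^(2/3)*3^(1/6)*7^(1/3)*x/20))*exp(30^(2/3)*7^(1/3)*x/60)


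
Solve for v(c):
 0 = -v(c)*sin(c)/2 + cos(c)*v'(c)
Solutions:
 v(c) = C1/sqrt(cos(c))


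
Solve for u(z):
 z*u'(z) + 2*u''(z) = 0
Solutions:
 u(z) = C1 + C2*erf(z/2)


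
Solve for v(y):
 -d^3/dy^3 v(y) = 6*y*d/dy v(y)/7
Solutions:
 v(y) = C1 + Integral(C2*airyai(-6^(1/3)*7^(2/3)*y/7) + C3*airybi(-6^(1/3)*7^(2/3)*y/7), y)


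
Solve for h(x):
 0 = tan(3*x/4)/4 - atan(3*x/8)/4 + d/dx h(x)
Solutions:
 h(x) = C1 + x*atan(3*x/8)/4 - log(9*x^2 + 64)/3 + log(cos(3*x/4))/3


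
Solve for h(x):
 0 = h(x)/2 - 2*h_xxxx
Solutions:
 h(x) = C1*exp(-sqrt(2)*x/2) + C2*exp(sqrt(2)*x/2) + C3*sin(sqrt(2)*x/2) + C4*cos(sqrt(2)*x/2)


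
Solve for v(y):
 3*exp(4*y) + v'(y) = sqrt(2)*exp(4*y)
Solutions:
 v(y) = C1 - 3*exp(4*y)/4 + sqrt(2)*exp(4*y)/4


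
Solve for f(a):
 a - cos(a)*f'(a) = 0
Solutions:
 f(a) = C1 + Integral(a/cos(a), a)


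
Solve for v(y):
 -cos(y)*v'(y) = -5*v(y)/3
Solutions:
 v(y) = C1*(sin(y) + 1)^(5/6)/(sin(y) - 1)^(5/6)


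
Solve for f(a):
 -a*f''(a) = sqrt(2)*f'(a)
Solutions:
 f(a) = C1 + C2*a^(1 - sqrt(2))


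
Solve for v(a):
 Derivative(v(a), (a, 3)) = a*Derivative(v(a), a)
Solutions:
 v(a) = C1 + Integral(C2*airyai(a) + C3*airybi(a), a)


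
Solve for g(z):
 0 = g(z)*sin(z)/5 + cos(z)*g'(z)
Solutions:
 g(z) = C1*cos(z)^(1/5)


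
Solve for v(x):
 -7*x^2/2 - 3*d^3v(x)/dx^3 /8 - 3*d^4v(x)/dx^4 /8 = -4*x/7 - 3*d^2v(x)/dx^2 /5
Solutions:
 v(x) = C1 + C2*x + C3*exp(x*(-5 + sqrt(185))/10) + C4*exp(-x*(5 + sqrt(185))/10) + 35*x^4/72 + 355*x^3/336 + 15125*x^2/2688


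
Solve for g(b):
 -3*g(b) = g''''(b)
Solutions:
 g(b) = (C1*sin(sqrt(2)*3^(1/4)*b/2) + C2*cos(sqrt(2)*3^(1/4)*b/2))*exp(-sqrt(2)*3^(1/4)*b/2) + (C3*sin(sqrt(2)*3^(1/4)*b/2) + C4*cos(sqrt(2)*3^(1/4)*b/2))*exp(sqrt(2)*3^(1/4)*b/2)


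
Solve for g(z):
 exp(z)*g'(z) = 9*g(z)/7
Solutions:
 g(z) = C1*exp(-9*exp(-z)/7)


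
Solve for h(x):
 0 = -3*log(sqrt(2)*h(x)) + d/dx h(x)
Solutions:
 -2*Integral(1/(2*log(_y) + log(2)), (_y, h(x)))/3 = C1 - x


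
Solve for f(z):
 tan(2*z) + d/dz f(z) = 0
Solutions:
 f(z) = C1 + log(cos(2*z))/2


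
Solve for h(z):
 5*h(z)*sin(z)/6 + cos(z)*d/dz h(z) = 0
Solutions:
 h(z) = C1*cos(z)^(5/6)


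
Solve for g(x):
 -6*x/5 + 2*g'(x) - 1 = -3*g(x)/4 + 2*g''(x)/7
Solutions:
 g(x) = C1*exp(x*(14 - sqrt(238))/4) + C2*exp(x*(14 + sqrt(238))/4) + 8*x/5 - 44/15


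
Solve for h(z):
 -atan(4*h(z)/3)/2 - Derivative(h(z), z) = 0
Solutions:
 Integral(1/atan(4*_y/3), (_y, h(z))) = C1 - z/2


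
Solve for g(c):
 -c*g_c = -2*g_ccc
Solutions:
 g(c) = C1 + Integral(C2*airyai(2^(2/3)*c/2) + C3*airybi(2^(2/3)*c/2), c)


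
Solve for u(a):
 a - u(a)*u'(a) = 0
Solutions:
 u(a) = -sqrt(C1 + a^2)
 u(a) = sqrt(C1 + a^2)


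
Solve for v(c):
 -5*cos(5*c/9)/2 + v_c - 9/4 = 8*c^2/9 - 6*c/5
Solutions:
 v(c) = C1 + 8*c^3/27 - 3*c^2/5 + 9*c/4 + 9*sin(5*c/9)/2


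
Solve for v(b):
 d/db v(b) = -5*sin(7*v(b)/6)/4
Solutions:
 5*b/4 + 3*log(cos(7*v(b)/6) - 1)/7 - 3*log(cos(7*v(b)/6) + 1)/7 = C1


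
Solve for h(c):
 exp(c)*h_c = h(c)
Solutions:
 h(c) = C1*exp(-exp(-c))


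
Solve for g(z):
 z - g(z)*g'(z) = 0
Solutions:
 g(z) = -sqrt(C1 + z^2)
 g(z) = sqrt(C1 + z^2)


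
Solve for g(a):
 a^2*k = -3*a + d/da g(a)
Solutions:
 g(a) = C1 + a^3*k/3 + 3*a^2/2


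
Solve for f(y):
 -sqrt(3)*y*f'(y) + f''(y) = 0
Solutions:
 f(y) = C1 + C2*erfi(sqrt(2)*3^(1/4)*y/2)


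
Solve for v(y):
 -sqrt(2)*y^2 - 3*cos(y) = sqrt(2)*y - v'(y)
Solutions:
 v(y) = C1 + sqrt(2)*y^3/3 + sqrt(2)*y^2/2 + 3*sin(y)


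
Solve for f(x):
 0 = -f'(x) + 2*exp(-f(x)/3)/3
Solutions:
 f(x) = 3*log(C1 + 2*x/9)


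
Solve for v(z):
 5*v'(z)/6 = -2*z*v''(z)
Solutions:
 v(z) = C1 + C2*z^(7/12)


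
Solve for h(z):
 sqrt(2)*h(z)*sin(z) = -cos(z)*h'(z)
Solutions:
 h(z) = C1*cos(z)^(sqrt(2))


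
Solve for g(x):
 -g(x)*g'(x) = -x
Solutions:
 g(x) = -sqrt(C1 + x^2)
 g(x) = sqrt(C1 + x^2)


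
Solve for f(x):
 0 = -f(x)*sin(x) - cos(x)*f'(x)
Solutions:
 f(x) = C1*cos(x)


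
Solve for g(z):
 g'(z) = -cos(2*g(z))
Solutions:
 g(z) = -asin((C1 + exp(4*z))/(C1 - exp(4*z)))/2 + pi/2
 g(z) = asin((C1 + exp(4*z))/(C1 - exp(4*z)))/2


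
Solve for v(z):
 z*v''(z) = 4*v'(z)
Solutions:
 v(z) = C1 + C2*z^5


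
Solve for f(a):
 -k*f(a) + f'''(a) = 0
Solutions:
 f(a) = C1*exp(a*k^(1/3)) + C2*exp(a*k^(1/3)*(-1 + sqrt(3)*I)/2) + C3*exp(-a*k^(1/3)*(1 + sqrt(3)*I)/2)


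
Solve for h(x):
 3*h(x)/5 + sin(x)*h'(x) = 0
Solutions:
 h(x) = C1*(cos(x) + 1)^(3/10)/(cos(x) - 1)^(3/10)


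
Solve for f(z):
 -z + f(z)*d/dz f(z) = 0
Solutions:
 f(z) = -sqrt(C1 + z^2)
 f(z) = sqrt(C1 + z^2)


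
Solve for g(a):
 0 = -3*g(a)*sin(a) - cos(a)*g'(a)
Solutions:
 g(a) = C1*cos(a)^3


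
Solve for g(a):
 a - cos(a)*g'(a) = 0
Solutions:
 g(a) = C1 + Integral(a/cos(a), a)


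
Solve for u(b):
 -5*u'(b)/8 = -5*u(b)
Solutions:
 u(b) = C1*exp(8*b)


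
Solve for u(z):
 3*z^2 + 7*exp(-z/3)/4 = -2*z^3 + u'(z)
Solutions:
 u(z) = C1 + z^4/2 + z^3 - 21*exp(-z/3)/4


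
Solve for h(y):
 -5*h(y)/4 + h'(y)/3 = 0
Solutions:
 h(y) = C1*exp(15*y/4)


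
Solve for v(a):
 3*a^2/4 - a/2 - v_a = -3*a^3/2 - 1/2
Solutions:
 v(a) = C1 + 3*a^4/8 + a^3/4 - a^2/4 + a/2


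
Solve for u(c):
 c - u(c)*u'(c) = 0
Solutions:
 u(c) = -sqrt(C1 + c^2)
 u(c) = sqrt(C1 + c^2)


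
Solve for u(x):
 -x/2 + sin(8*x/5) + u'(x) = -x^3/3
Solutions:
 u(x) = C1 - x^4/12 + x^2/4 + 5*cos(8*x/5)/8


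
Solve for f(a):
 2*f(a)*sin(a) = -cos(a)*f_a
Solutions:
 f(a) = C1*cos(a)^2


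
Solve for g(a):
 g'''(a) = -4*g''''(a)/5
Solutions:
 g(a) = C1 + C2*a + C3*a^2 + C4*exp(-5*a/4)


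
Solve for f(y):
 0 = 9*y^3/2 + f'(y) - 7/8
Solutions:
 f(y) = C1 - 9*y^4/8 + 7*y/8


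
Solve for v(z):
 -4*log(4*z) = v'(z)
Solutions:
 v(z) = C1 - 4*z*log(z) - z*log(256) + 4*z


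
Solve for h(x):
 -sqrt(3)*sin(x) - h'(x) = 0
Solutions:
 h(x) = C1 + sqrt(3)*cos(x)


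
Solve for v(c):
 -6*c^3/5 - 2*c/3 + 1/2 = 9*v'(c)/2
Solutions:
 v(c) = C1 - c^4/15 - 2*c^2/27 + c/9


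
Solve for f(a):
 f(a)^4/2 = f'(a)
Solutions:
 f(a) = 2^(1/3)*(-1/(C1 + 3*a))^(1/3)
 f(a) = 2^(1/3)*(-1/(C1 + a))^(1/3)*(-3^(2/3) - 3*3^(1/6)*I)/6
 f(a) = 2^(1/3)*(-1/(C1 + a))^(1/3)*(-3^(2/3) + 3*3^(1/6)*I)/6


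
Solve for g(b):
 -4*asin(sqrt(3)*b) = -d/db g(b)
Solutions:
 g(b) = C1 + 4*b*asin(sqrt(3)*b) + 4*sqrt(3)*sqrt(1 - 3*b^2)/3


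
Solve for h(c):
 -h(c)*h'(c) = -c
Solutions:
 h(c) = -sqrt(C1 + c^2)
 h(c) = sqrt(C1 + c^2)


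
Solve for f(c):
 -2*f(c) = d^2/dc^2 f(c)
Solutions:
 f(c) = C1*sin(sqrt(2)*c) + C2*cos(sqrt(2)*c)


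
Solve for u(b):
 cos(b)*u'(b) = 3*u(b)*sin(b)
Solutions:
 u(b) = C1/cos(b)^3


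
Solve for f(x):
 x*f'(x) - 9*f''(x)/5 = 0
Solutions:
 f(x) = C1 + C2*erfi(sqrt(10)*x/6)


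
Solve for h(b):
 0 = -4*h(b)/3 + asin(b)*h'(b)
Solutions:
 h(b) = C1*exp(4*Integral(1/asin(b), b)/3)


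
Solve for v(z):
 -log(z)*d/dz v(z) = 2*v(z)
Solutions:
 v(z) = C1*exp(-2*li(z))


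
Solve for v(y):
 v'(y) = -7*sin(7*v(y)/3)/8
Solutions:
 7*y/8 + 3*log(cos(7*v(y)/3) - 1)/14 - 3*log(cos(7*v(y)/3) + 1)/14 = C1


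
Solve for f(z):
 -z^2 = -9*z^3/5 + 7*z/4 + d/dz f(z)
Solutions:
 f(z) = C1 + 9*z^4/20 - z^3/3 - 7*z^2/8


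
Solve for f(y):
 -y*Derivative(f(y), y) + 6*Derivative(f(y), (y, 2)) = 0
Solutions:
 f(y) = C1 + C2*erfi(sqrt(3)*y/6)


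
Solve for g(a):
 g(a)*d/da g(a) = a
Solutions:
 g(a) = -sqrt(C1 + a^2)
 g(a) = sqrt(C1 + a^2)


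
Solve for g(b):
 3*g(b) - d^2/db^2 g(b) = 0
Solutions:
 g(b) = C1*exp(-sqrt(3)*b) + C2*exp(sqrt(3)*b)


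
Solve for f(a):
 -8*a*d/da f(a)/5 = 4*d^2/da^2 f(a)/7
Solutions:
 f(a) = C1 + C2*erf(sqrt(35)*a/5)


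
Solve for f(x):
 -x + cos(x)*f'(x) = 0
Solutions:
 f(x) = C1 + Integral(x/cos(x), x)


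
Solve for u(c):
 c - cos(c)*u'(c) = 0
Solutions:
 u(c) = C1 + Integral(c/cos(c), c)


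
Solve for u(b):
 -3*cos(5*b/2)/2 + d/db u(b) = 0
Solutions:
 u(b) = C1 + 3*sin(5*b/2)/5


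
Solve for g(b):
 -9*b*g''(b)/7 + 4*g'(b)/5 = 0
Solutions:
 g(b) = C1 + C2*b^(73/45)


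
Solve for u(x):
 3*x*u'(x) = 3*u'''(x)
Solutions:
 u(x) = C1 + Integral(C2*airyai(x) + C3*airybi(x), x)


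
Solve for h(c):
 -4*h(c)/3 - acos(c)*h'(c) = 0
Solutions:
 h(c) = C1*exp(-4*Integral(1/acos(c), c)/3)


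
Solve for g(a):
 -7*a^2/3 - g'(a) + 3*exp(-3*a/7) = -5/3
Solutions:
 g(a) = C1 - 7*a^3/9 + 5*a/3 - 7*exp(-3*a/7)


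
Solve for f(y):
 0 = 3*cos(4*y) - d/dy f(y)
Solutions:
 f(y) = C1 + 3*sin(4*y)/4


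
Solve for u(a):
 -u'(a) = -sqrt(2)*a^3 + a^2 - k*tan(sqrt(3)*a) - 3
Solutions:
 u(a) = C1 + sqrt(2)*a^4/4 - a^3/3 + 3*a - sqrt(3)*k*log(cos(sqrt(3)*a))/3


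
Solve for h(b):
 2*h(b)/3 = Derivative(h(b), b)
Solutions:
 h(b) = C1*exp(2*b/3)


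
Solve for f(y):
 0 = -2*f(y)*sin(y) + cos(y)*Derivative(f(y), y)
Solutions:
 f(y) = C1/cos(y)^2


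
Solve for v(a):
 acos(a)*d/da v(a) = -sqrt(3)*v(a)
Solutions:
 v(a) = C1*exp(-sqrt(3)*Integral(1/acos(a), a))


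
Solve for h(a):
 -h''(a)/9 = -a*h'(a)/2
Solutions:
 h(a) = C1 + C2*erfi(3*a/2)


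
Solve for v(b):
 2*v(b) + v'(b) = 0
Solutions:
 v(b) = C1*exp(-2*b)


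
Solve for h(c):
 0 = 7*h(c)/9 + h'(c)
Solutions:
 h(c) = C1*exp(-7*c/9)


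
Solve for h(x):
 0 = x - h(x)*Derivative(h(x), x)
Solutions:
 h(x) = -sqrt(C1 + x^2)
 h(x) = sqrt(C1 + x^2)


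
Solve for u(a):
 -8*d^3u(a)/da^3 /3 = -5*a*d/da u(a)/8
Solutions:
 u(a) = C1 + Integral(C2*airyai(15^(1/3)*a/4) + C3*airybi(15^(1/3)*a/4), a)


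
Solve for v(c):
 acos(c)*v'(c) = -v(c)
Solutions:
 v(c) = C1*exp(-Integral(1/acos(c), c))


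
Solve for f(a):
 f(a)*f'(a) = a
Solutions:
 f(a) = -sqrt(C1 + a^2)
 f(a) = sqrt(C1 + a^2)


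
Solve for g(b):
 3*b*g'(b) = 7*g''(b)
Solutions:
 g(b) = C1 + C2*erfi(sqrt(42)*b/14)


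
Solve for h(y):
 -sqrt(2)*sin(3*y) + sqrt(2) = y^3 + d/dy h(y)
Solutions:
 h(y) = C1 - y^4/4 + sqrt(2)*y + sqrt(2)*cos(3*y)/3


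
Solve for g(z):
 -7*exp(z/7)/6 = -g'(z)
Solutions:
 g(z) = C1 + 49*exp(z/7)/6


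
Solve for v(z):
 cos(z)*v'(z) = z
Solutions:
 v(z) = C1 + Integral(z/cos(z), z)


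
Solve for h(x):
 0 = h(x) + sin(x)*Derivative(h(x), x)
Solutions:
 h(x) = C1*sqrt(cos(x) + 1)/sqrt(cos(x) - 1)


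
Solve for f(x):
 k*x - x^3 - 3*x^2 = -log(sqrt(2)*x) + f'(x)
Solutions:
 f(x) = C1 + k*x^2/2 - x^4/4 - x^3 + x*log(x) - x + x*log(2)/2


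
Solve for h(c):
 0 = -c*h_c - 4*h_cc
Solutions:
 h(c) = C1 + C2*erf(sqrt(2)*c/4)


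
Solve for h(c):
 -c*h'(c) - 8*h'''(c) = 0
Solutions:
 h(c) = C1 + Integral(C2*airyai(-c/2) + C3*airybi(-c/2), c)


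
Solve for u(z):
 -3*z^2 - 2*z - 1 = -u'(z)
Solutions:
 u(z) = C1 + z^3 + z^2 + z


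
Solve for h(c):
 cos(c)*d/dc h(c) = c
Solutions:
 h(c) = C1 + Integral(c/cos(c), c)


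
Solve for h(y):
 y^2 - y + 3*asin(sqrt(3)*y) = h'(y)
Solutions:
 h(y) = C1 + y^3/3 - y^2/2 + 3*y*asin(sqrt(3)*y) + sqrt(3)*sqrt(1 - 3*y^2)


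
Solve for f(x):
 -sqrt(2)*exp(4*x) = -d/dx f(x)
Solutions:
 f(x) = C1 + sqrt(2)*exp(4*x)/4


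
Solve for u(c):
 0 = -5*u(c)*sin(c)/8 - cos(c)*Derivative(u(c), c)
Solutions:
 u(c) = C1*cos(c)^(5/8)


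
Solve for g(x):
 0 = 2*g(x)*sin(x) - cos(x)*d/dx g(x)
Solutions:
 g(x) = C1/cos(x)^2


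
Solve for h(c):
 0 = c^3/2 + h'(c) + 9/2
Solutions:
 h(c) = C1 - c^4/8 - 9*c/2


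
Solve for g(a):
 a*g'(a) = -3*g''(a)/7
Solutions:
 g(a) = C1 + C2*erf(sqrt(42)*a/6)


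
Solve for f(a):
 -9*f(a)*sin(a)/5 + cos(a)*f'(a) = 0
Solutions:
 f(a) = C1/cos(a)^(9/5)


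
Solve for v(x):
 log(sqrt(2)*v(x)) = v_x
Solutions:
 -2*Integral(1/(2*log(_y) + log(2)), (_y, v(x))) = C1 - x


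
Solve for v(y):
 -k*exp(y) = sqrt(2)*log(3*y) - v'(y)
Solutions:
 v(y) = C1 + k*exp(y) + sqrt(2)*y*log(y) + sqrt(2)*y*(-1 + log(3))


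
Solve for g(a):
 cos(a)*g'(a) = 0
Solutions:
 g(a) = C1


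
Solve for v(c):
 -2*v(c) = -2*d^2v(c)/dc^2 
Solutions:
 v(c) = C1*exp(-c) + C2*exp(c)


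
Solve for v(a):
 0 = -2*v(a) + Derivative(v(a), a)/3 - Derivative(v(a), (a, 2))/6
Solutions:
 v(a) = (C1*sin(sqrt(11)*a) + C2*cos(sqrt(11)*a))*exp(a)


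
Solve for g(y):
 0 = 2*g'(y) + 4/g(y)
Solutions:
 g(y) = -sqrt(C1 - 4*y)
 g(y) = sqrt(C1 - 4*y)


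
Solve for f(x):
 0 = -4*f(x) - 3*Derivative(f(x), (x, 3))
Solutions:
 f(x) = C3*exp(-6^(2/3)*x/3) + (C1*sin(2^(2/3)*3^(1/6)*x/2) + C2*cos(2^(2/3)*3^(1/6)*x/2))*exp(6^(2/3)*x/6)


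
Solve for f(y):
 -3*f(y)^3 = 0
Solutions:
 f(y) = 0


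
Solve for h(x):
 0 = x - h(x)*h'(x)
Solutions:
 h(x) = -sqrt(C1 + x^2)
 h(x) = sqrt(C1 + x^2)


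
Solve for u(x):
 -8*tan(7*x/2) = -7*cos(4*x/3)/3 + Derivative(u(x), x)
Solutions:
 u(x) = C1 + 16*log(cos(7*x/2))/7 + 7*sin(4*x/3)/4


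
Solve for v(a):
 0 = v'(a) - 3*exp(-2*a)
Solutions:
 v(a) = C1 - 3*exp(-2*a)/2


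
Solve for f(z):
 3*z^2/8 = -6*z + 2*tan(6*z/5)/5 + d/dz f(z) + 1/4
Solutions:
 f(z) = C1 + z^3/8 + 3*z^2 - z/4 + log(cos(6*z/5))/3


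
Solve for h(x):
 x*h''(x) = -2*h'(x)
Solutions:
 h(x) = C1 + C2/x


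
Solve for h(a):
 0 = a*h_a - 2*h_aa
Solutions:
 h(a) = C1 + C2*erfi(a/2)


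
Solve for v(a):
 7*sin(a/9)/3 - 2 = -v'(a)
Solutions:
 v(a) = C1 + 2*a + 21*cos(a/9)


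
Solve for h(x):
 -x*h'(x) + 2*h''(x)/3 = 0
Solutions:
 h(x) = C1 + C2*erfi(sqrt(3)*x/2)


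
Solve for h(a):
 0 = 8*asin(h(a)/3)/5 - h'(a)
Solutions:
 Integral(1/asin(_y/3), (_y, h(a))) = C1 + 8*a/5


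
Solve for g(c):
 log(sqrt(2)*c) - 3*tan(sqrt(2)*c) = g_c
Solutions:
 g(c) = C1 + c*log(c) - c + c*log(2)/2 + 3*sqrt(2)*log(cos(sqrt(2)*c))/2


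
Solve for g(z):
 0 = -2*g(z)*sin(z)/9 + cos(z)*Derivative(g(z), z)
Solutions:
 g(z) = C1/cos(z)^(2/9)


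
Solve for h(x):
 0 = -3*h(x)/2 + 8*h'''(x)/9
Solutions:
 h(x) = C3*exp(3*2^(2/3)*x/4) + (C1*sin(3*2^(2/3)*sqrt(3)*x/8) + C2*cos(3*2^(2/3)*sqrt(3)*x/8))*exp(-3*2^(2/3)*x/8)


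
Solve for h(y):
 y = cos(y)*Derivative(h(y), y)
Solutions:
 h(y) = C1 + Integral(y/cos(y), y)


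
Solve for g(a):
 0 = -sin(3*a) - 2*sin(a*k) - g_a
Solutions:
 g(a) = C1 + cos(3*a)/3 + 2*cos(a*k)/k


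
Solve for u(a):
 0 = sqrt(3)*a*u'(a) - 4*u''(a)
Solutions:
 u(a) = C1 + C2*erfi(sqrt(2)*3^(1/4)*a/4)


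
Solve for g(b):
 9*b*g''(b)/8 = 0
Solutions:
 g(b) = C1 + C2*b


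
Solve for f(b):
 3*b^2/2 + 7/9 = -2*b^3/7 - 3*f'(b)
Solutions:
 f(b) = C1 - b^4/42 - b^3/6 - 7*b/27


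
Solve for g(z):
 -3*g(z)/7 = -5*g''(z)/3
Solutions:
 g(z) = C1*exp(-3*sqrt(35)*z/35) + C2*exp(3*sqrt(35)*z/35)


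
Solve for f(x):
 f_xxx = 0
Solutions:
 f(x) = C1 + C2*x + C3*x^2


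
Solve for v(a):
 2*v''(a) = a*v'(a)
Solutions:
 v(a) = C1 + C2*erfi(a/2)


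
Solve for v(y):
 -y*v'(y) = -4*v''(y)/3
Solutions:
 v(y) = C1 + C2*erfi(sqrt(6)*y/4)


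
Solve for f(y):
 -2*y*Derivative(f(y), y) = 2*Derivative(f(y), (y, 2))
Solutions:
 f(y) = C1 + C2*erf(sqrt(2)*y/2)


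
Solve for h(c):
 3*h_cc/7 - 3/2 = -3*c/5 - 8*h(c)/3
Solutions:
 h(c) = C1*sin(2*sqrt(14)*c/3) + C2*cos(2*sqrt(14)*c/3) - 9*c/40 + 9/16


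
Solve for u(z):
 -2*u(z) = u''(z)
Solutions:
 u(z) = C1*sin(sqrt(2)*z) + C2*cos(sqrt(2)*z)


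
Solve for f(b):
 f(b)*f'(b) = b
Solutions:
 f(b) = -sqrt(C1 + b^2)
 f(b) = sqrt(C1 + b^2)


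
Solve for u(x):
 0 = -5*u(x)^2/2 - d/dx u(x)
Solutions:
 u(x) = 2/(C1 + 5*x)


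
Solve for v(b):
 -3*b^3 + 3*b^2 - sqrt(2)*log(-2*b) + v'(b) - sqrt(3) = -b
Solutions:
 v(b) = C1 + 3*b^4/4 - b^3 - b^2/2 + sqrt(2)*b*log(-b) + b*(-sqrt(2) + sqrt(2)*log(2) + sqrt(3))


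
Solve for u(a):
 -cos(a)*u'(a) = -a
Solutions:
 u(a) = C1 + Integral(a/cos(a), a)


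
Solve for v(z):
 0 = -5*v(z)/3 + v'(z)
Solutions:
 v(z) = C1*exp(5*z/3)


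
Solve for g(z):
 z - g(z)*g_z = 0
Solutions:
 g(z) = -sqrt(C1 + z^2)
 g(z) = sqrt(C1 + z^2)


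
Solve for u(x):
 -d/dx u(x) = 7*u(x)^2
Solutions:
 u(x) = 1/(C1 + 7*x)


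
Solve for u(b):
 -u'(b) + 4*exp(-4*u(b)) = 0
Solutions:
 u(b) = log(-I*(C1 + 16*b)^(1/4))
 u(b) = log(I*(C1 + 16*b)^(1/4))
 u(b) = log(-(C1 + 16*b)^(1/4))
 u(b) = log(C1 + 16*b)/4


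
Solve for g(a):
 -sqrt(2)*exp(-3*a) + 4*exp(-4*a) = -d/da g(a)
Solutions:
 g(a) = C1 - sqrt(2)*exp(-3*a)/3 + exp(-4*a)


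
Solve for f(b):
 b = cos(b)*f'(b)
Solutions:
 f(b) = C1 + Integral(b/cos(b), b)


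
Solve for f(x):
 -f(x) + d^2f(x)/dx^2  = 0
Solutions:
 f(x) = C1*exp(-x) + C2*exp(x)


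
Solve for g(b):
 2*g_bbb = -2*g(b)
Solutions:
 g(b) = C3*exp(-b) + (C1*sin(sqrt(3)*b/2) + C2*cos(sqrt(3)*b/2))*exp(b/2)


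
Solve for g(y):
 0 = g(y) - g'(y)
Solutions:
 g(y) = C1*exp(y)


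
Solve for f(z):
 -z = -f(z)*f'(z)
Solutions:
 f(z) = -sqrt(C1 + z^2)
 f(z) = sqrt(C1 + z^2)


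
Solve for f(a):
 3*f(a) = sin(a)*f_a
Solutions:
 f(a) = C1*(cos(a) - 1)^(3/2)/(cos(a) + 1)^(3/2)


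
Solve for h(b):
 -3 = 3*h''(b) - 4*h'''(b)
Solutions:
 h(b) = C1 + C2*b + C3*exp(3*b/4) - b^2/2


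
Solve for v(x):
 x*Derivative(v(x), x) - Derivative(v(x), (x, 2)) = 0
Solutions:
 v(x) = C1 + C2*erfi(sqrt(2)*x/2)


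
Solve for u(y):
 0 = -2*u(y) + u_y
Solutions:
 u(y) = C1*exp(2*y)


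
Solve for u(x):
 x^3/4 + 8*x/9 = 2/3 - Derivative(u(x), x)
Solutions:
 u(x) = C1 - x^4/16 - 4*x^2/9 + 2*x/3


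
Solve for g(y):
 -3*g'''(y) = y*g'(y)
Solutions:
 g(y) = C1 + Integral(C2*airyai(-3^(2/3)*y/3) + C3*airybi(-3^(2/3)*y/3), y)


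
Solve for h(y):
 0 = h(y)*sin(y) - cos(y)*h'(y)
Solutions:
 h(y) = C1/cos(y)


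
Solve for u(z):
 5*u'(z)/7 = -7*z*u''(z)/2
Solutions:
 u(z) = C1 + C2*z^(39/49)


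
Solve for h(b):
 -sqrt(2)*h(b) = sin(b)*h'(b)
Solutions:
 h(b) = C1*(cos(b) + 1)^(sqrt(2)/2)/(cos(b) - 1)^(sqrt(2)/2)


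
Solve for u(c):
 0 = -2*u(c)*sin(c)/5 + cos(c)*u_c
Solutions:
 u(c) = C1/cos(c)^(2/5)


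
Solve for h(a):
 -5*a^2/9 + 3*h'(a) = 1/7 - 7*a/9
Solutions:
 h(a) = C1 + 5*a^3/81 - 7*a^2/54 + a/21


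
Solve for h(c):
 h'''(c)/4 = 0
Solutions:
 h(c) = C1 + C2*c + C3*c^2


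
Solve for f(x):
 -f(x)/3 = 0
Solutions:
 f(x) = 0


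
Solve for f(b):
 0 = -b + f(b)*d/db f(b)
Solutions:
 f(b) = -sqrt(C1 + b^2)
 f(b) = sqrt(C1 + b^2)


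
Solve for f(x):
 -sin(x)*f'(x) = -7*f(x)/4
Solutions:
 f(x) = C1*(cos(x) - 1)^(7/8)/(cos(x) + 1)^(7/8)


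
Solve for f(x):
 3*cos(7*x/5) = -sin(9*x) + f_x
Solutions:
 f(x) = C1 + 15*sin(7*x/5)/7 - cos(9*x)/9


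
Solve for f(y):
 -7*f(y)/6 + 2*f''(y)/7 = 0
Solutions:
 f(y) = C1*exp(-7*sqrt(3)*y/6) + C2*exp(7*sqrt(3)*y/6)


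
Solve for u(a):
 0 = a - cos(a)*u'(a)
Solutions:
 u(a) = C1 + Integral(a/cos(a), a)


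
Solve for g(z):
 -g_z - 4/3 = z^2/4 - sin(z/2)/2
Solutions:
 g(z) = C1 - z^3/12 - 4*z/3 - cos(z/2)


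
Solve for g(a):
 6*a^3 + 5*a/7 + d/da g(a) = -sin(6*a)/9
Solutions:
 g(a) = C1 - 3*a^4/2 - 5*a^2/14 + cos(6*a)/54


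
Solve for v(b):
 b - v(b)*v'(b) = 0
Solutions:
 v(b) = -sqrt(C1 + b^2)
 v(b) = sqrt(C1 + b^2)


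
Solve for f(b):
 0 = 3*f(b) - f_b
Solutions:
 f(b) = C1*exp(3*b)


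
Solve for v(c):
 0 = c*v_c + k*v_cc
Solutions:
 v(c) = C1 + C2*sqrt(k)*erf(sqrt(2)*c*sqrt(1/k)/2)
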